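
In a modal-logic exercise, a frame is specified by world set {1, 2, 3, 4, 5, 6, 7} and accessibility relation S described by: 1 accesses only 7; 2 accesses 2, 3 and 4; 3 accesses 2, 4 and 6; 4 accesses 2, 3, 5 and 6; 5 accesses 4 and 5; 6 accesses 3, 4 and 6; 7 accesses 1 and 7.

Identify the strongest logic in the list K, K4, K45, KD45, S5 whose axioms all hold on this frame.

Transitive (axiom 4): no — 2 S 3 and 3 S 6, but not 2 S 6.
Euclidean (axiom 5): no — 3 S 2 and 3 S 6, but not 2 S 6.
Serial (axiom D): yes — every world has a successor (e.g. 1 S 7).
Reflexive (axiom T): no — 1 is not related to itself.
So F validates K; K4 would additionally require S to be transitive. The strongest is K.

K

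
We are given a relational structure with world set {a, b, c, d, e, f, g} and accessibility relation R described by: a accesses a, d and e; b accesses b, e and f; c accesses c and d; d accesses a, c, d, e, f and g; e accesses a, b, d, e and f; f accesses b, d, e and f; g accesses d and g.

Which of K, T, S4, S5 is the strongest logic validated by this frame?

T

Reflexive (axiom T): yes — every world is R-related to itself.
Transitive (axiom 4): no — a R d and d R c, but not a R c.
Euclidean (axiom 5): no — d R a and d R c, but not a R c.
So F validates K, T; S4 would additionally require R to be transitive. The strongest is T.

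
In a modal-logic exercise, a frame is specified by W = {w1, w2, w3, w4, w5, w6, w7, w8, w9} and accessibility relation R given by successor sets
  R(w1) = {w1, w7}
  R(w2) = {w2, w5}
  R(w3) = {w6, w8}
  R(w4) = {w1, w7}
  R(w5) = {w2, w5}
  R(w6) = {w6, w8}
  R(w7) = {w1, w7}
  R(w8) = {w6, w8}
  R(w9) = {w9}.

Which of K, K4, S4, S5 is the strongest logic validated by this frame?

Transitive (axiom 4): yes — every two-step R-path is closed by a direct edge.
Reflexive (axiom T): no — w3 is not related to itself.
Euclidean (axiom 5): yes — any two successors of a common world are R-related.
So F validates K, K4; S4 would additionally require R to be reflexive. The strongest is K4.

K4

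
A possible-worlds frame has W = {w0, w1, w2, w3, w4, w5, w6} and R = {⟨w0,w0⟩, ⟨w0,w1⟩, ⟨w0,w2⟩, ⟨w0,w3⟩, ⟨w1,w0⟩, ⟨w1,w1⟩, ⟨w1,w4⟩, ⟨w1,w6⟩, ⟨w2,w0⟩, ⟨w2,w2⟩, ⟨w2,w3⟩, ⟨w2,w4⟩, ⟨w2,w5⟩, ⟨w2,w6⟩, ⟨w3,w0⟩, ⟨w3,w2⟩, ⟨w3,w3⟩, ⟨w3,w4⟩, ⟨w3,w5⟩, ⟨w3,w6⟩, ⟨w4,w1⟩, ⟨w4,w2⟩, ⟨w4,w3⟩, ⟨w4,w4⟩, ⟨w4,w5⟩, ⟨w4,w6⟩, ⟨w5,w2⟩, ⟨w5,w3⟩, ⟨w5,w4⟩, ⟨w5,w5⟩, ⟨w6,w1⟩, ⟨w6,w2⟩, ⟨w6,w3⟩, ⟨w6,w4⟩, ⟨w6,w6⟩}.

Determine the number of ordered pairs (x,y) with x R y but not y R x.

0

R is symmetric; there are no such tuples.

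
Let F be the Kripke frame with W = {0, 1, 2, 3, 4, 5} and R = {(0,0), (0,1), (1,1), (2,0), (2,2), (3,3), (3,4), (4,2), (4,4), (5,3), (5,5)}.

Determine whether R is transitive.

No

Transitive: no — 2 R 0 and 0 R 1, but not 2 R 1.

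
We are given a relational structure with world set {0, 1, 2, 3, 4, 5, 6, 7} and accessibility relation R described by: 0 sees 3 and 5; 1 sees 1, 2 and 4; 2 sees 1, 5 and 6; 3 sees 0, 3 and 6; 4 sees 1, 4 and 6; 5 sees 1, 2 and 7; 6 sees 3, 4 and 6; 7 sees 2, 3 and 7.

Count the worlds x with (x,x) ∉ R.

3

Enumerating: 0, 2, 5.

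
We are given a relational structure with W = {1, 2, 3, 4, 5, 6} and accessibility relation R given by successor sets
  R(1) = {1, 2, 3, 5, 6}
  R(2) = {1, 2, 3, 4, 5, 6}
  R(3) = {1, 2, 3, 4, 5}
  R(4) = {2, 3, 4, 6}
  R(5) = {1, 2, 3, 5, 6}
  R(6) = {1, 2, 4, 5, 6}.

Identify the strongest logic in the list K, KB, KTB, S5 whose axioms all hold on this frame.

Symmetric (axiom B): yes — every pair in R has its reverse in R.
Reflexive (axiom T): yes — every world is R-related to itself.
Euclidean (axiom 5): no — 1 R 3 and 1 R 6, but not 3 R 6.
So F validates K, KB, KTB; S5 would additionally require R to be Euclidean. The strongest is KTB.

KTB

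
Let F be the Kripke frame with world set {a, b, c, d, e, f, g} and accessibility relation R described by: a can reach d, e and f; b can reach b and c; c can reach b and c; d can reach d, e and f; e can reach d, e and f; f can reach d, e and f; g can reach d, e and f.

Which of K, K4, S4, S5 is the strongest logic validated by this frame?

Transitive (axiom 4): yes — every two-step R-path is closed by a direct edge.
Reflexive (axiom T): no — a is not related to itself.
Euclidean (axiom 5): yes — any two successors of a common world are R-related.
So F validates K, K4; S4 would additionally require R to be reflexive. The strongest is K4.

K4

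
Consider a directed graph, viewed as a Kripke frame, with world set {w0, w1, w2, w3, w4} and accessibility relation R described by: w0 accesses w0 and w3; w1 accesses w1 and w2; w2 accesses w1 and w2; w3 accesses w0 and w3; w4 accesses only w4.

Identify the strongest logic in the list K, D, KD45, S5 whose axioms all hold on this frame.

S5

Serial (axiom D): yes — every world has a successor (e.g. w0 R w0).
Euclidean (axiom 5): yes — any two successors of a common world are R-related.
Transitive (axiom 4): yes — every two-step R-path is closed by a direct edge.
Reflexive (axiom T): yes — every world is R-related to itself.
So F validates K, D, KD45, S5. The strongest is S5.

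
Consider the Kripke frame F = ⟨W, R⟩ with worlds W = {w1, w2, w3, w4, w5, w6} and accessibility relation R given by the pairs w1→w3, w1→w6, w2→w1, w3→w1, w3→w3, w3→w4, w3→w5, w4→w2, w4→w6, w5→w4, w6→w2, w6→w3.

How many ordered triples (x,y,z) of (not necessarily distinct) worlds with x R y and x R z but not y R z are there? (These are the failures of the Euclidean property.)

20

Enumerating: (w1,w3,w6), (w1,w6,w6), (w2,w1,w1), (w3,w1,w1), (w3,w1,w4), (w3,w1,w5), (w3,w4,w1), (w3,w4,w3), (w3,w4,w4), (w3,w4,w5), (w3,w5,w1), (w3,w5,w3), … and 8 more.
Total: 20.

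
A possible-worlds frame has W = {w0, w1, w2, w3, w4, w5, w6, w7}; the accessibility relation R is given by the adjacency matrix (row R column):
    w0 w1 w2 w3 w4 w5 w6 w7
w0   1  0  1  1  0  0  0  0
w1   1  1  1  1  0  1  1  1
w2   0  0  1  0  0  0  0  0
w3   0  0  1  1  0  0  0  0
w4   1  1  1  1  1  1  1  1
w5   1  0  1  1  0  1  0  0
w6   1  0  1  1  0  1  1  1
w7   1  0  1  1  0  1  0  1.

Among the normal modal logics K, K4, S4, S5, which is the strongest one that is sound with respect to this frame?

S4

Transitive (axiom 4): yes — every two-step R-path is closed by a direct edge.
Reflexive (axiom T): yes — every world is R-related to itself.
Euclidean (axiom 5): no — w0 R w2 and w0 R w3, but not w2 R w3.
So F validates K, K4, S4; S5 would additionally require R to be Euclidean. The strongest is S4.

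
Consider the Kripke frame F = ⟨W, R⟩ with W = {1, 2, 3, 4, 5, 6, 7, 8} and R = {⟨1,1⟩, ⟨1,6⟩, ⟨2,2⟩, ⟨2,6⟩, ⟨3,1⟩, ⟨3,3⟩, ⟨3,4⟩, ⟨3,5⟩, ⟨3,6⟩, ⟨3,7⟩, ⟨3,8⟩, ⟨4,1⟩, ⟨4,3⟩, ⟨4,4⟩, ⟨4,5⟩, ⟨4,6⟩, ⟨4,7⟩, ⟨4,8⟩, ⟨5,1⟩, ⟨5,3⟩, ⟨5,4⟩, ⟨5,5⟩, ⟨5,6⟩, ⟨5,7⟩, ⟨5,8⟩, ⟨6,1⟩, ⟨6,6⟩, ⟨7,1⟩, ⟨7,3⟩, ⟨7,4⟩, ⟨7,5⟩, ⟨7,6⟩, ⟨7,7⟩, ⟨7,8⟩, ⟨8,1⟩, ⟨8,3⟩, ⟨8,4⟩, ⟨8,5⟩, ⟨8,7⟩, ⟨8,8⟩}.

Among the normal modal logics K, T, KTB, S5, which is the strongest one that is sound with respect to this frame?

Reflexive (axiom T): yes — every world is R-related to itself.
Symmetric (axiom B): no — 2 R 6 but not 6 R 2.
Euclidean (axiom 5): no — 3 R 1 and 3 R 4, but not 1 R 4.
So F validates K, T; KTB would additionally require R to be symmetric. The strongest is T.

T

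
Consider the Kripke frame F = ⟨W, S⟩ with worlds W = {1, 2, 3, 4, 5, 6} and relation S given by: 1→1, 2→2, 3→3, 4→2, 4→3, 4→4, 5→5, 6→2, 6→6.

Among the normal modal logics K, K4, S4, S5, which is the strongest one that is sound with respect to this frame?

S4

Transitive (axiom 4): yes — every two-step S-path is closed by a direct edge.
Reflexive (axiom T): yes — every world is S-related to itself.
Euclidean (axiom 5): no — 4 S 2 and 4 S 3, but not 2 S 3.
So F validates K, K4, S4; S5 would additionally require S to be Euclidean. The strongest is S4.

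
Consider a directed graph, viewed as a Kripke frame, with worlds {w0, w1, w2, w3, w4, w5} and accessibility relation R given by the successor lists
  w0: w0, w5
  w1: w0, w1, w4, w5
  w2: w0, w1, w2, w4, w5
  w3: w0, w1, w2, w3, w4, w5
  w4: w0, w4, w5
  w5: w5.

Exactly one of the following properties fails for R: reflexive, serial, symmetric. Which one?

symmetric

Reflexive: yes — every world is R-related to itself.
Serial: yes — every world has a successor (e.g. w0 R w0).
Symmetric: no — w0 R w5 but not w5 R w0.
Only symmetric fails.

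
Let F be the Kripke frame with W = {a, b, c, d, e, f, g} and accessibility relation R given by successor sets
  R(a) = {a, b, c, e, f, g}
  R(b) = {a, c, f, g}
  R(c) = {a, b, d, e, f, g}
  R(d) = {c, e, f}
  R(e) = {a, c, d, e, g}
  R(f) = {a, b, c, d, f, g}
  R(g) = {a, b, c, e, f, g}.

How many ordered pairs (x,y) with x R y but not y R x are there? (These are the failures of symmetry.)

0

R is symmetric; there are no such tuples.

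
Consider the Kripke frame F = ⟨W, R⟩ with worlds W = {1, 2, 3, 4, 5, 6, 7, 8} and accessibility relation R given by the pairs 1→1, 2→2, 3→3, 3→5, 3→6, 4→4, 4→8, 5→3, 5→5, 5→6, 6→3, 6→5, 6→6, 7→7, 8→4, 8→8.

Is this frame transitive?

Yes

Transitive: yes — every two-step R-path is closed by a direct edge.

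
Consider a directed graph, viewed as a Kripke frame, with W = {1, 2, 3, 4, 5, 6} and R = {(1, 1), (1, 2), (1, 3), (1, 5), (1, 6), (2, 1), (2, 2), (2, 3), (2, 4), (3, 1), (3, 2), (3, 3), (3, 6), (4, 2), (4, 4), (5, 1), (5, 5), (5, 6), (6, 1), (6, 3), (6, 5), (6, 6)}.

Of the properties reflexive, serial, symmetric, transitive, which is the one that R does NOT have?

transitive

Reflexive: yes — every world is R-related to itself.
Serial: yes — every world has a successor (e.g. 1 R 1).
Symmetric: yes — every pair in R has its reverse in R.
Transitive: no — 1 R 2 and 2 R 4, but not 1 R 4.
Only transitive fails.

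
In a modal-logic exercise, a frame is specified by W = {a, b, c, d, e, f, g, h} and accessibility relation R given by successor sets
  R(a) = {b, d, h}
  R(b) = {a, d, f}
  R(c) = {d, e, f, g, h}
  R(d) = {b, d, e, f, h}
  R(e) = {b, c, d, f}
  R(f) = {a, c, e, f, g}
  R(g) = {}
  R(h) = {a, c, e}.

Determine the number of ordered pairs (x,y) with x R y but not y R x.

10

Enumerating: (a,d), (b,f), (c,d), (c,g), (d,f), (d,h), (e,b), (f,a), (f,g), (h,e).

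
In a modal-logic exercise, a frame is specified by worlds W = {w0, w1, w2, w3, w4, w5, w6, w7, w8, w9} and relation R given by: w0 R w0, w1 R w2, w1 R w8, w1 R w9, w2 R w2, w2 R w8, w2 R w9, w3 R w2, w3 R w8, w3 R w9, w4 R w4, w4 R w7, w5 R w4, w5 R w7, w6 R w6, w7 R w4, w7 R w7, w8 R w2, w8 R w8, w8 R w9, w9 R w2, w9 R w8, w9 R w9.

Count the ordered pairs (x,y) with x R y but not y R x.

Enumerating: (w1,w2), (w1,w8), (w1,w9), (w3,w2), (w3,w8), (w3,w9), (w5,w4), (w5,w7).

8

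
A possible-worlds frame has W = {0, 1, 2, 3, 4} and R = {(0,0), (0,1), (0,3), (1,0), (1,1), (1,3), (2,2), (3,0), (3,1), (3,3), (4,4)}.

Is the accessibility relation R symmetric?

Symmetric: yes — every pair in R has its reverse in R.

Yes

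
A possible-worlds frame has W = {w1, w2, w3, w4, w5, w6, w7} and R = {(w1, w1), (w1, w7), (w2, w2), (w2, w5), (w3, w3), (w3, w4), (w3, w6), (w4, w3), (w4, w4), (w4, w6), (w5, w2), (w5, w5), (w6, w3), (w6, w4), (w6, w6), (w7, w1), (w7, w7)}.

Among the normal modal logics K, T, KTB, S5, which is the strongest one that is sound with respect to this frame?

S5

Reflexive (axiom T): yes — every world is R-related to itself.
Symmetric (axiom B): yes — every pair in R has its reverse in R.
Euclidean (axiom 5): yes — any two successors of a common world are R-related.
So F validates K, T, KTB, S5. The strongest is S5.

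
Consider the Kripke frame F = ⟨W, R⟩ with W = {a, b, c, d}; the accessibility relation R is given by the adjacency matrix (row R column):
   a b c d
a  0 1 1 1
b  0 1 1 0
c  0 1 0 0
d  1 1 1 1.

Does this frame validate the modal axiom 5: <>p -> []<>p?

No

Axiom 5 corresponds to the accessibility relation being Euclidean.
Euclidean: no — a R b and a R d, but not b R d.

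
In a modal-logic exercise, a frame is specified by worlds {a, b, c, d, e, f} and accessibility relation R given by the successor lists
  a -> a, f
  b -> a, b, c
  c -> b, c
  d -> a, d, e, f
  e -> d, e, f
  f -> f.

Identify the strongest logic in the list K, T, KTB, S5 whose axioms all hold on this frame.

T

Reflexive (axiom T): yes — every world is R-related to itself.
Symmetric (axiom B): no — a R f but not f R a.
Euclidean (axiom 5): no — b R a and b R c, but not a R c.
So F validates K, T; KTB would additionally require R to be symmetric. The strongest is T.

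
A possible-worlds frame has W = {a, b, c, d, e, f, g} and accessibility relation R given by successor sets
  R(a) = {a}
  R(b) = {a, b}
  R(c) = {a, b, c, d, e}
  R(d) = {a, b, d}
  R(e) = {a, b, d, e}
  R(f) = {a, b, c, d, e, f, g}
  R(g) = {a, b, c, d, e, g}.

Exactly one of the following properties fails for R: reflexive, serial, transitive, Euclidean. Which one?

Reflexive: yes — every world is R-related to itself.
Serial: yes — every world has a successor (e.g. a R a).
Transitive: yes — every two-step R-path is closed by a direct edge.
Euclidean: no — c R a and c R b, but not a R b.
Only Euclidean fails.

Euclidean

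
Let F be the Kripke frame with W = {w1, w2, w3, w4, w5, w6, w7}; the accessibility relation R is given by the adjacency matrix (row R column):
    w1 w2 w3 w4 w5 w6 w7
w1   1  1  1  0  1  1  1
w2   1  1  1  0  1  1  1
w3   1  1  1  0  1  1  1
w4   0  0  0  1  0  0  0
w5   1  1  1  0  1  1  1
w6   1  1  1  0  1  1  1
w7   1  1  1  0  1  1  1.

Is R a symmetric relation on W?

Yes

Symmetric: yes — every pair in R has its reverse in R.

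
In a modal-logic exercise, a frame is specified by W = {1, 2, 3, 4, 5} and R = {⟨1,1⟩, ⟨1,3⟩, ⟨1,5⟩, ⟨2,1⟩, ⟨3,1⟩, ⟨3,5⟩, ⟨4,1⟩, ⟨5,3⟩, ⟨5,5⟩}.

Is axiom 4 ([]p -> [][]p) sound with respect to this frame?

No

Axiom 4 corresponds to the accessibility relation being transitive.
Transitive: no — 2 R 1 and 1 R 3, but not 2 R 3.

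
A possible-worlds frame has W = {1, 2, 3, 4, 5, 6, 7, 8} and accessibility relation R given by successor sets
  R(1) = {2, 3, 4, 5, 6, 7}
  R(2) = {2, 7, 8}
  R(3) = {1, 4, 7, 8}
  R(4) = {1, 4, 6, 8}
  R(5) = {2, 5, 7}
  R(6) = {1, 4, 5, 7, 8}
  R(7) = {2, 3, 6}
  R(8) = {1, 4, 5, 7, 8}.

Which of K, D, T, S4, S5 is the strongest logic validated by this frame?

Serial (axiom D): yes — every world has a successor (e.g. 1 R 2).
Reflexive (axiom T): no — 1 is not related to itself.
Transitive (axiom 4): no — 1 R 2 and 2 R 8, but not 1 R 8.
Euclidean (axiom 5): no — 1 R 2 and 1 R 3, but not 2 R 3.
So F validates K, D; T would additionally require R to be reflexive. The strongest is D.

D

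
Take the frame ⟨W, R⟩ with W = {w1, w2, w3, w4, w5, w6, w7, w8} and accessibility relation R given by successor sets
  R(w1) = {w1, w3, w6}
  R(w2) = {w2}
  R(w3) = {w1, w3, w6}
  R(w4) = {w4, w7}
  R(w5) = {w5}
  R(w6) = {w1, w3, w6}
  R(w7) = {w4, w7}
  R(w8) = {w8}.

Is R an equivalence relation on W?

Yes

Reflexive: yes — every world is R-related to itself.
Symmetric: yes — every pair in R has its reverse in R.
Transitive: yes — every two-step R-path is closed by a direct edge.
So R is an equivalence relation.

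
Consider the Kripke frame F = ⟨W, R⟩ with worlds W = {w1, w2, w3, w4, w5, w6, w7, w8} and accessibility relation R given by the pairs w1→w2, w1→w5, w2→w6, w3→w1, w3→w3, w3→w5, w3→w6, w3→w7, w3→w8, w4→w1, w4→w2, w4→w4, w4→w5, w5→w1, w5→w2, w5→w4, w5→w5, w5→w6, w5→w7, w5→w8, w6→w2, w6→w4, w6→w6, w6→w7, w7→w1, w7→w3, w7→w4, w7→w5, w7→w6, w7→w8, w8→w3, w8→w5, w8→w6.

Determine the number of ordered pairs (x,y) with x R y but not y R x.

13

Enumerating: (w1,w2), (w3,w1), (w3,w5), (w3,w6), (w4,w1), (w4,w2), (w5,w2), (w5,w6), (w6,w4), (w7,w1), (w7,w4), (w7,w8), (w8,w6).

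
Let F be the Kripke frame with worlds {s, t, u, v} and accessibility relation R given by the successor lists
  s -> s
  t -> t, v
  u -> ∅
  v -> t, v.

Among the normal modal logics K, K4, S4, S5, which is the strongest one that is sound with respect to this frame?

Transitive (axiom 4): yes — every two-step R-path is closed by a direct edge.
Reflexive (axiom T): no — u is not related to itself.
Euclidean (axiom 5): yes — any two successors of a common world are R-related.
So F validates K, K4; S4 would additionally require R to be reflexive. The strongest is K4.

K4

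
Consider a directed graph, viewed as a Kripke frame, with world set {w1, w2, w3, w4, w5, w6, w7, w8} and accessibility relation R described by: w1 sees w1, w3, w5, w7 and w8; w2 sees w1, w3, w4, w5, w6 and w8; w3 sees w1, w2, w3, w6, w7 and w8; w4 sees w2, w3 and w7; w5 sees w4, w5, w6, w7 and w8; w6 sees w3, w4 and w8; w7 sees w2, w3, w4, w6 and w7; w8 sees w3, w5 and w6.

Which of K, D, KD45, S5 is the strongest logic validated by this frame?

Serial (axiom D): yes — every world has a successor (e.g. w1 R w1).
Euclidean (axiom 5): no — w1 R w3 and w1 R w5, but not w3 R w5.
Transitive (axiom 4): no — w1 R w3 and w3 R w2, but not w1 R w2.
Reflexive (axiom T): no — w2 is not related to itself.
So F validates K, D; KD45 would additionally require R to be Euclidean and transitive. The strongest is D.

D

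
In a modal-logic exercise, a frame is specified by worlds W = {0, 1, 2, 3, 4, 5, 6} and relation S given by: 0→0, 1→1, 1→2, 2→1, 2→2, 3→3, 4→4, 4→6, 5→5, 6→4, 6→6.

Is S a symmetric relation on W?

Yes

Symmetric: yes — every pair in S has its reverse in S.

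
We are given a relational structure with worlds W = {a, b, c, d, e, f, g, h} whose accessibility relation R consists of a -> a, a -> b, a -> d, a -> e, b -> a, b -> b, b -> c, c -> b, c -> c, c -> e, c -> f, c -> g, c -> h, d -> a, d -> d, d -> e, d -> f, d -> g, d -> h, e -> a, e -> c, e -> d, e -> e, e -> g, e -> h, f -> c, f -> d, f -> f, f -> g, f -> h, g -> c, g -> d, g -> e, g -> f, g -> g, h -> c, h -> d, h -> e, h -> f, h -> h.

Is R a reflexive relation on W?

Yes

Reflexive: yes — every world is R-related to itself.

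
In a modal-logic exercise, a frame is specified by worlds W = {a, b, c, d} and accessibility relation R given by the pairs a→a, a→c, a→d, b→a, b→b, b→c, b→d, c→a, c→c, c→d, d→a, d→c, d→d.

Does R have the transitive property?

Yes

Transitive: yes — every two-step R-path is closed by a direct edge.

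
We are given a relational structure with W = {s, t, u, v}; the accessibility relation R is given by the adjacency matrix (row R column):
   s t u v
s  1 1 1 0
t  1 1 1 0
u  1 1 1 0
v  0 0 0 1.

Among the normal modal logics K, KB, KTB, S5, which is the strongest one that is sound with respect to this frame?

Symmetric (axiom B): yes — every pair in R has its reverse in R.
Reflexive (axiom T): yes — every world is R-related to itself.
Euclidean (axiom 5): yes — any two successors of a common world are R-related.
So F validates K, KB, KTB, S5. The strongest is S5.

S5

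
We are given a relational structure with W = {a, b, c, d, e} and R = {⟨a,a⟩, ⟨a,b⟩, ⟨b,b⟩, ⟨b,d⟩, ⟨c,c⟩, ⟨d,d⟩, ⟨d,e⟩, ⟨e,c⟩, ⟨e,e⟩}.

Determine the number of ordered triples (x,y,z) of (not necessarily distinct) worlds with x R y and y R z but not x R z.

3

Enumerating: (a,b,d), (b,d,e), (d,e,c).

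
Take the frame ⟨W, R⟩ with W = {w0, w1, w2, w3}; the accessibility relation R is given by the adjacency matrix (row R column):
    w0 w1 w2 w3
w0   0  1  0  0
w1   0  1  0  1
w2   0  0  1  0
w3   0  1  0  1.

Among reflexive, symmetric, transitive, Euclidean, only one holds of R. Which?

Reflexive: no — w0 is not related to itself.
Symmetric: no — w0 R w1 but not w1 R w0.
Transitive: no — w0 R w1 and w1 R w3, but not w0 R w3.
Euclidean: yes — any two successors of a common world are R-related.
Only Euclidean holds.

Euclidean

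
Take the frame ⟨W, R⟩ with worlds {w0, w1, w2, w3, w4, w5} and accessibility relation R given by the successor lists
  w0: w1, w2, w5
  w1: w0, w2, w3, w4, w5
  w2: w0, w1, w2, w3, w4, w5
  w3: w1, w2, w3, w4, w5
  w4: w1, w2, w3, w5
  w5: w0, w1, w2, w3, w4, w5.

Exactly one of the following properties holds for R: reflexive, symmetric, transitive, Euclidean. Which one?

Reflexive: no — w0 is not related to itself.
Symmetric: yes — every pair in R has its reverse in R.
Transitive: no — w0 R w1 and w1 R w3, but not w0 R w3.
Euclidean: no — w1 R w0 and w1 R w3, but not w0 R w3.
Only symmetric holds.

symmetric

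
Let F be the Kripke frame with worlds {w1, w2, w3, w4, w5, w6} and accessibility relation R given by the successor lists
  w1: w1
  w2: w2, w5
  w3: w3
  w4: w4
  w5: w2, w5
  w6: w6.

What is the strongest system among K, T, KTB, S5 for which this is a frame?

Reflexive (axiom T): yes — every world is R-related to itself.
Symmetric (axiom B): yes — every pair in R has its reverse in R.
Euclidean (axiom 5): yes — any two successors of a common world are R-related.
So F validates K, T, KTB, S5. The strongest is S5.

S5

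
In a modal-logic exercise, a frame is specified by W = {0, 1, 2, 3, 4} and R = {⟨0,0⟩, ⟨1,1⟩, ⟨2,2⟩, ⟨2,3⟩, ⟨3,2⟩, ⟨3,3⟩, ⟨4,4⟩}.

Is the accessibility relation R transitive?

Transitive: yes — every two-step R-path is closed by a direct edge.

Yes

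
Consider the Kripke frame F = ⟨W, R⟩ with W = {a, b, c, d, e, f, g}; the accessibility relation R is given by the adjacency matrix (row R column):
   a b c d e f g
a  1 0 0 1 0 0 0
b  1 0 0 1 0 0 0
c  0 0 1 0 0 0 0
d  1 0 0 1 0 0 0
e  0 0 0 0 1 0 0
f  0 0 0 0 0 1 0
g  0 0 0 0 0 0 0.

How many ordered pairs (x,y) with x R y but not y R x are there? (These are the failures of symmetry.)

2

Enumerating: (b,a), (b,d).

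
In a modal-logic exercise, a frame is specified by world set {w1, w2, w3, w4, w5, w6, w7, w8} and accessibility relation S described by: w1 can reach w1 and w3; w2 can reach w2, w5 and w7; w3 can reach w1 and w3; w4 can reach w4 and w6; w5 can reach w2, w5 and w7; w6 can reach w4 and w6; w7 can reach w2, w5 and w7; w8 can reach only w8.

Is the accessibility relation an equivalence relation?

Reflexive: yes — every world is S-related to itself.
Symmetric: yes — every pair in S has its reverse in S.
Transitive: yes — every two-step S-path is closed by a direct edge.
So S is an equivalence relation.

Yes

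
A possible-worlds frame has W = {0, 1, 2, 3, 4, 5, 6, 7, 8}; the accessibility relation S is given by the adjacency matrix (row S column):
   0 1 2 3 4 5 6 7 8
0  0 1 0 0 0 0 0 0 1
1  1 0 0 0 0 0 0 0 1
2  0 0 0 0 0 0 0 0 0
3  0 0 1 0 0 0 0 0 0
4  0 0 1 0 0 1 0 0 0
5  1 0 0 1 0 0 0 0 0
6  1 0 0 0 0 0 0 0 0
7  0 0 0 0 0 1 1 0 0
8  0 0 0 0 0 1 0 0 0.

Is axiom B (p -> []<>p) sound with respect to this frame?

No

By correspondence theory, B is valid on a frame iff S is symmetric.
Symmetric: no — 0 S 8 but not 8 S 0.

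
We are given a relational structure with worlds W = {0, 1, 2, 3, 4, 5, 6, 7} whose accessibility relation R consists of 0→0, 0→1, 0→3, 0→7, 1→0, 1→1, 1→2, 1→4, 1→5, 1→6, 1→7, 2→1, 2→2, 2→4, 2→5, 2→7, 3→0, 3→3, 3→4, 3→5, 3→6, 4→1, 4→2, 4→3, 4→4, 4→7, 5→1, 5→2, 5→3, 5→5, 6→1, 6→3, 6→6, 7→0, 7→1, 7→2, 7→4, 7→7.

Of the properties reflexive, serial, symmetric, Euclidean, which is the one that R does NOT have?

Reflexive: yes — every world is R-related to itself.
Serial: yes — every world has a successor (e.g. 0 R 0).
Symmetric: yes — every pair in R has its reverse in R.
Euclidean: no — 0 R 1 and 0 R 3, but not 1 R 3.
Only Euclidean fails.

Euclidean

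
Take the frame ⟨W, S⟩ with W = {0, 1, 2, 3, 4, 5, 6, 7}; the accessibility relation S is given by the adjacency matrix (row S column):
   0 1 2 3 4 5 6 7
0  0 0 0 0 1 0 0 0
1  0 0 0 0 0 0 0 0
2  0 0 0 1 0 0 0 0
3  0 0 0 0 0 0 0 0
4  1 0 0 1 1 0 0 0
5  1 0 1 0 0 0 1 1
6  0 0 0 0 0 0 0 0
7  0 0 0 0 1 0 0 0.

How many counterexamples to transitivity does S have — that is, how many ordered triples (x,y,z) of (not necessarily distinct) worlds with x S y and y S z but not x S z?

Enumerating: (0,4,0), (0,4,3), (5,0,4), (5,2,3), (5,7,4), (7,4,0), (7,4,3).

7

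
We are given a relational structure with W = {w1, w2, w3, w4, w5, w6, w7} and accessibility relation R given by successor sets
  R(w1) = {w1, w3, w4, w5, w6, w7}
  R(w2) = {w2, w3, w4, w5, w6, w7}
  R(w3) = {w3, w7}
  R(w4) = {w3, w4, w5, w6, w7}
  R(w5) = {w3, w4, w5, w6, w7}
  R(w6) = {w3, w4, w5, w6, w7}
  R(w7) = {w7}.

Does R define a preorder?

Yes

Reflexive: yes — every world is R-related to itself.
Transitive: yes — every two-step R-path is closed by a direct edge.
So R is a preorder.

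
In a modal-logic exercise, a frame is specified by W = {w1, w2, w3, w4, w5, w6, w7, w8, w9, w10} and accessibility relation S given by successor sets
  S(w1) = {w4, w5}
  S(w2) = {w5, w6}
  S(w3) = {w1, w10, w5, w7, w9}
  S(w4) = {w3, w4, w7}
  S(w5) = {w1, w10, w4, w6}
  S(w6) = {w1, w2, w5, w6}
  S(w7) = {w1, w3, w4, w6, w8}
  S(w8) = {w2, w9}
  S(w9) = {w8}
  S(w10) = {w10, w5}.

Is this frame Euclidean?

No

Euclidean: no — w1 S w4 and w1 S w5, but not w4 S w5.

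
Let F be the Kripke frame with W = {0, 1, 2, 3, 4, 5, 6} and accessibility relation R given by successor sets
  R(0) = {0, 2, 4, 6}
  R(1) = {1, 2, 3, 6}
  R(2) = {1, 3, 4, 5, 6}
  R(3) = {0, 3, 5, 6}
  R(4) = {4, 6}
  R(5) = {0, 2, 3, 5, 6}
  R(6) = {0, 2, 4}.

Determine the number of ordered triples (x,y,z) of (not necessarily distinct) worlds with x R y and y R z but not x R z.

Enumerating: (0,2,1), (0,2,3), (0,2,5), (1,2,4), (1,2,5), (1,3,0), (1,3,5), (1,6,0), (1,6,4), (2,1,2), (2,3,0), (2,5,0), … and 20 more.
Total: 32.

32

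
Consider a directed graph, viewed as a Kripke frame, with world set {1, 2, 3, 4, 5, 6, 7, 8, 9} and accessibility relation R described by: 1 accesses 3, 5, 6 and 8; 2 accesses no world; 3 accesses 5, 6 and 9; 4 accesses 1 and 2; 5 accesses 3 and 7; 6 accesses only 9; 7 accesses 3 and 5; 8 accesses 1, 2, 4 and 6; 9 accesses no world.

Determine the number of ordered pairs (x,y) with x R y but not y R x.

Enumerating: (1,3), (1,5), (1,6), (3,6), (3,9), (4,1), (4,2), (6,9), (7,3), (8,2), (8,4), (8,6).

12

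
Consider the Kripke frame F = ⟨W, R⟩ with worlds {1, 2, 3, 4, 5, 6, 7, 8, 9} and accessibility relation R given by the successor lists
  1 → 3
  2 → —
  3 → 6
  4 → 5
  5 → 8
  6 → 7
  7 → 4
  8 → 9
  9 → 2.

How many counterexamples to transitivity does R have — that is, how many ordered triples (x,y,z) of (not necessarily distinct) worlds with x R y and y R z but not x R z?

Enumerating: (1,3,6), (3,6,7), (4,5,8), (5,8,9), (6,7,4), (7,4,5), (8,9,2).

7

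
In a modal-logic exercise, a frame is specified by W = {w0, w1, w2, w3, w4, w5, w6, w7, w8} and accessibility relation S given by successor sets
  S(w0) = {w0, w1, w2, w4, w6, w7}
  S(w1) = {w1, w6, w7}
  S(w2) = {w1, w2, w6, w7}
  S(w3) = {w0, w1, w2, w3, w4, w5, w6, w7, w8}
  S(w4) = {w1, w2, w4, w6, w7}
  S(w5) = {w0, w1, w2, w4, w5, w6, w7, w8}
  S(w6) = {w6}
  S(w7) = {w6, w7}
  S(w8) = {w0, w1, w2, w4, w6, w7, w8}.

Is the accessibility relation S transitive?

Transitive: yes — every two-step S-path is closed by a direct edge.

Yes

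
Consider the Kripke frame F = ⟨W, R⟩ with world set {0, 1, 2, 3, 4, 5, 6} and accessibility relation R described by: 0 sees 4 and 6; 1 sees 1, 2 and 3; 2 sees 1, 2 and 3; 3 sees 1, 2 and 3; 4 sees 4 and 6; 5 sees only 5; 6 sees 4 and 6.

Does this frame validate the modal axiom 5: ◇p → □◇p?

Yes

The schema 5 characterises exactly the Euclidean frames.
Euclidean: yes — any two successors of a common world are R-related.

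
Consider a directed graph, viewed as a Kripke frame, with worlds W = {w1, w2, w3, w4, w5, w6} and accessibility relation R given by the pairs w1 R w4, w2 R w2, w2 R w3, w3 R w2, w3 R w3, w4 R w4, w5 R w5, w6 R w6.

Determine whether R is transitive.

Transitive: yes — every two-step R-path is closed by a direct edge.

Yes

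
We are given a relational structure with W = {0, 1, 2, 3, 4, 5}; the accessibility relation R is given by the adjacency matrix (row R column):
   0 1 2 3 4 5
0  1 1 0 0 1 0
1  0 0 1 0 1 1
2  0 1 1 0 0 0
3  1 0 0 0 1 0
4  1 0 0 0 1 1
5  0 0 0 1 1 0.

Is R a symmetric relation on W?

No

Symmetric: no — 0 R 1 but not 1 R 0.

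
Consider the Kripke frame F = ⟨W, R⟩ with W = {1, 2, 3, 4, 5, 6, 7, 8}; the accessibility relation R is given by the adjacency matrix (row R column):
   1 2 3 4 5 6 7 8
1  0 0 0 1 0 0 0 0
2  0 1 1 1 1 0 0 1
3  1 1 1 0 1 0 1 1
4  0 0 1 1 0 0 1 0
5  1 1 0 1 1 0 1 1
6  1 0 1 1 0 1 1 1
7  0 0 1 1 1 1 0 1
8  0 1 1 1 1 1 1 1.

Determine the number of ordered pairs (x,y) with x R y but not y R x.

11

Enumerating: (1,4), (2,4), (3,1), (3,5), (4,3), (5,1), (5,4), (6,1), (6,3), (6,4), (8,4).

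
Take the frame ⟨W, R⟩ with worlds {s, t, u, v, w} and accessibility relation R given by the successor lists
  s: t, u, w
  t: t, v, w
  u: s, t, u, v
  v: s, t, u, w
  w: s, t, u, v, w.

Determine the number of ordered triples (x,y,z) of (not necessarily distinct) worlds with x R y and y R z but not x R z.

15

Enumerating: (s,t,v), (s,u,s), (s,u,v), (s,w,s), (s,w,v), (t,v,s), (t,v,u), (t,w,s), (t,w,u), (u,s,w), (u,t,w), (u,v,w), (v,t,v), (v,u,v), (v,w,v).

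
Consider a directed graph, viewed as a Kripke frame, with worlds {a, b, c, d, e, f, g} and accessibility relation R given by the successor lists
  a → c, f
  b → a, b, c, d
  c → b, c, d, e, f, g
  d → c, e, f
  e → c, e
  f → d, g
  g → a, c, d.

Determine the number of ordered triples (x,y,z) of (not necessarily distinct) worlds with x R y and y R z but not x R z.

Enumerating: (a,c,b), (a,c,d), (a,c,e), (a,c,g), (a,f,d), (a,f,g), (b,a,f), (b,c,e), (b,c,f), (b,c,g), (b,d,e), (b,d,f), … and 23 more.
Total: 35.

35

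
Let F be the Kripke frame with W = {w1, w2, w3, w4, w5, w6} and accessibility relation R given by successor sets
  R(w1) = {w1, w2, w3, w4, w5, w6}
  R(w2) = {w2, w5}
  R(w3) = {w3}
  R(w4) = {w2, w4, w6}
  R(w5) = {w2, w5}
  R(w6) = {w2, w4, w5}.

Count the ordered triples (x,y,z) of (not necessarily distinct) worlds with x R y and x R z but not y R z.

25

Enumerating: (w1,w2,w1), (w1,w2,w3), (w1,w2,w4), (w1,w2,w6), (w1,w3,w1), (w1,w3,w2), (w1,w3,w4), (w1,w3,w5), (w1,w3,w6), (w1,w4,w1), (w1,w4,w3), (w1,w4,w5), … and 13 more.
Total: 25.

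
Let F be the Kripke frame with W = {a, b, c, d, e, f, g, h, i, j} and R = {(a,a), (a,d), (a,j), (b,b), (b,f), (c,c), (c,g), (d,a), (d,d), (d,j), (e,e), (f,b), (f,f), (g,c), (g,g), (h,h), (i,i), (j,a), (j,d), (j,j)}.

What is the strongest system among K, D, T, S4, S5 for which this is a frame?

Serial (axiom D): yes — every world has a successor (e.g. a R a).
Reflexive (axiom T): yes — every world is R-related to itself.
Transitive (axiom 4): yes — every two-step R-path is closed by a direct edge.
Euclidean (axiom 5): yes — any two successors of a common world are R-related.
So F validates K, D, T, S4, S5. The strongest is S5.

S5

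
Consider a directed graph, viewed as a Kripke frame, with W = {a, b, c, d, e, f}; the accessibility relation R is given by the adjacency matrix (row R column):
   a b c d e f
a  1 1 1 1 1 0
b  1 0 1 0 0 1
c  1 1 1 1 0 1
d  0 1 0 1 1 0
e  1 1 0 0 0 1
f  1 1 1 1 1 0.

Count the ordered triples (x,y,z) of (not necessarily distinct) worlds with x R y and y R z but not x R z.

Enumerating: (a,b,f), (a,c,f), (a,e,f), (b,a,b), (b,a,d), (b,a,e), (b,c,b), (b,c,d), (b,f,b), (b,f,d), (b,f,e), (c,a,e), … and 17 more.
Total: 29.

29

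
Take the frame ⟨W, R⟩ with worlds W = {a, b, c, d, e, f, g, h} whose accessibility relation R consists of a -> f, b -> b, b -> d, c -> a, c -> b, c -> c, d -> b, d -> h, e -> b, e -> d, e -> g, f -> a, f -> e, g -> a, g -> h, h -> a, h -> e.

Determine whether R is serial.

Serial: yes — every world has a successor (e.g. a R f).

Yes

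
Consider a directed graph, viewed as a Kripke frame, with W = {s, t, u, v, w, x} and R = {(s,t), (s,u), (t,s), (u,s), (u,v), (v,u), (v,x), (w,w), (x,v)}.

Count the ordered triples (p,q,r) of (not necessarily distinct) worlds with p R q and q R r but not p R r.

14

Enumerating: (s,t,s), (s,u,s), (s,u,v), (t,s,t), (t,s,u), (u,s,t), (u,s,u), (u,v,u), (u,v,x), (v,u,s), (v,u,v), (v,x,v), (x,v,u), (x,v,x).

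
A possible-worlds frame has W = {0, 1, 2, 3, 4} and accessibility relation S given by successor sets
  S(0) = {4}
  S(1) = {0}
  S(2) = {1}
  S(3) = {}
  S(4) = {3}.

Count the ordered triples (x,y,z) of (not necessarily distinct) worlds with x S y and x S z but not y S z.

Enumerating: (0,4,4), (1,0,0), (2,1,1), (4,3,3).

4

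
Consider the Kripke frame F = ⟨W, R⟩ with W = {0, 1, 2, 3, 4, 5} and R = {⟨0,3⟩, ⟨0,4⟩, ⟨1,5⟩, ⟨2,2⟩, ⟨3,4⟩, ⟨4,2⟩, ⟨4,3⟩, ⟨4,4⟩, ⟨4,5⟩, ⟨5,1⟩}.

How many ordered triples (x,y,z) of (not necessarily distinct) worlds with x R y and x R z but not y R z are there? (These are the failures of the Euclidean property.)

Enumerating: (0,3,3), (1,5,5), (4,2,3), (4,2,4), (4,2,5), (4,3,2), (4,3,3), (4,3,5), (4,5,2), (4,5,3), (4,5,4), (4,5,5), (5,1,1).

13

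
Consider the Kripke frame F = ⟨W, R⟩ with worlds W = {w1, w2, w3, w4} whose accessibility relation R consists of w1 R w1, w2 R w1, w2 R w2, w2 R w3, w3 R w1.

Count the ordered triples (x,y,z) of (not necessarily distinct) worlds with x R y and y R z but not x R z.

R is transitive; there are no such tuples.

0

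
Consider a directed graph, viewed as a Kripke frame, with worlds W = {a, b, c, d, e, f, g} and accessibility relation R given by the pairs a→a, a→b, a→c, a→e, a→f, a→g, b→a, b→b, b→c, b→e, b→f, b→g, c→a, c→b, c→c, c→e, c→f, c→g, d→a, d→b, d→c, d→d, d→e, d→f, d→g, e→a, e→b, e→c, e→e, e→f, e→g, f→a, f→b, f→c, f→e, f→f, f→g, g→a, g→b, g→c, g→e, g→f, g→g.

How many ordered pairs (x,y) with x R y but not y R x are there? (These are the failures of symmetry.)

Enumerating: (d,a), (d,b), (d,c), (d,e), (d,f), (d,g).

6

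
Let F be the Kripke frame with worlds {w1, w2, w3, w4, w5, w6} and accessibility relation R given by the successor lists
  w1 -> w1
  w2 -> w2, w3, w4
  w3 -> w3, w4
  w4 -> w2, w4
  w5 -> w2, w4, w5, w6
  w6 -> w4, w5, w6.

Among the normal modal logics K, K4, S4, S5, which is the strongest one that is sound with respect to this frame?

K

Transitive (axiom 4): no — w3 R w4 and w4 R w2, but not w3 R w2.
Reflexive (axiom T): yes — every world is R-related to itself.
Euclidean (axiom 5): no — w2 R w4 and w2 R w3, but not w4 R w3.
So F validates K; K4 would additionally require R to be transitive. The strongest is K.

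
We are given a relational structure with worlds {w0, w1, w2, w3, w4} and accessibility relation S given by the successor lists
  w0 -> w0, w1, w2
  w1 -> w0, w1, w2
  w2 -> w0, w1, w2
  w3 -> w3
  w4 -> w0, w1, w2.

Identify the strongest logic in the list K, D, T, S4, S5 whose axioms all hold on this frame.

D

Serial (axiom D): yes — every world has a successor (e.g. w0 S w0).
Reflexive (axiom T): no — w4 is not related to itself.
Transitive (axiom 4): yes — every two-step S-path is closed by a direct edge.
Euclidean (axiom 5): yes — any two successors of a common world are S-related.
So F validates K, D; T would additionally require S to be reflexive. The strongest is D.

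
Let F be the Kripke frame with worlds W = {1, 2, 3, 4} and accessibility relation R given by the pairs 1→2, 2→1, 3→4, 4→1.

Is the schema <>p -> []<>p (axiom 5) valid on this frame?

Axiom 5 corresponds to the accessibility relation being Euclidean.
Euclidean: no — 1 R 2 and 1 R 2, but not 2 R 2.

No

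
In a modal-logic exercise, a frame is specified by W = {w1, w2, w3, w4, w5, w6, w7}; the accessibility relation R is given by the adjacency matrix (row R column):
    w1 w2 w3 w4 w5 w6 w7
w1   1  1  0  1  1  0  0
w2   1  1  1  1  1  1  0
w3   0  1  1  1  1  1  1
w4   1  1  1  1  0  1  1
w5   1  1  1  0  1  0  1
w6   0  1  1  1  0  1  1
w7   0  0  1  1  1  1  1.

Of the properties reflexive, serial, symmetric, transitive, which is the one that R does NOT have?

Reflexive: yes — every world is R-related to itself.
Serial: yes — every world has a successor (e.g. w1 R w1).
Symmetric: yes — every pair in R has its reverse in R.
Transitive: no — w1 R w2 and w2 R w3, but not w1 R w3.
Only transitive fails.

transitive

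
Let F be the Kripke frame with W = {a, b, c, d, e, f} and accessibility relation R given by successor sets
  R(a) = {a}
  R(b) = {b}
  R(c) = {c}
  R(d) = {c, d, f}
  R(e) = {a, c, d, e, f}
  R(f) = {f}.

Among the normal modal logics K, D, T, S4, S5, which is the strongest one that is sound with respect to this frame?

Serial (axiom D): yes — every world has a successor (e.g. a R a).
Reflexive (axiom T): yes — every world is R-related to itself.
Transitive (axiom 4): yes — every two-step R-path is closed by a direct edge.
Euclidean (axiom 5): no — d R c and d R f, but not c R f.
So F validates K, D, T, S4; S5 would additionally require R to be Euclidean. The strongest is S4.

S4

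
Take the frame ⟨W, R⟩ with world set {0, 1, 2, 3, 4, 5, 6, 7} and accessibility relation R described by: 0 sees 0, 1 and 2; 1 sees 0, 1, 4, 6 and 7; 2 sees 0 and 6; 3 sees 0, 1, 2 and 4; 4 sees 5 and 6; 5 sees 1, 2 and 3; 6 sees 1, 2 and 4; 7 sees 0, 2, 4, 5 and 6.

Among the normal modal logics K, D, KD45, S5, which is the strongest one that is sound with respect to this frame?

Serial (axiom D): yes — every world has a successor (e.g. 0 R 0).
Euclidean (axiom 5): no — 0 R 1 and 0 R 2, but not 1 R 2.
Transitive (axiom 4): no — 0 R 1 and 1 R 4, but not 0 R 4.
Reflexive (axiom T): no — 2 is not related to itself.
So F validates K, D; KD45 would additionally require R to be Euclidean and transitive. The strongest is D.

D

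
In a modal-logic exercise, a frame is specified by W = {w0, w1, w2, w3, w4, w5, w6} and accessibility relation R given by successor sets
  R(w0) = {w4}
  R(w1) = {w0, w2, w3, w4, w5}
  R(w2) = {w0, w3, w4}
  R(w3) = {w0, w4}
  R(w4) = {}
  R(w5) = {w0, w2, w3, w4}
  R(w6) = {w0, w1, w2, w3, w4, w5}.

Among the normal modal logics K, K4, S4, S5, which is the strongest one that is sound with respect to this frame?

K4

Transitive (axiom 4): yes — every two-step R-path is closed by a direct edge.
Reflexive (axiom T): no — w0 is not related to itself.
Euclidean (axiom 5): no — w1 R w0 and w1 R w2, but not w0 R w2.
So F validates K, K4; S4 would additionally require R to be reflexive. The strongest is K4.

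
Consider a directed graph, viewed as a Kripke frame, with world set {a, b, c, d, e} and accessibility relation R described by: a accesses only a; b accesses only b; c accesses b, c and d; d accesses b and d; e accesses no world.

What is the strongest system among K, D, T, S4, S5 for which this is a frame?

K

Serial (axiom D): no — e has no R-successor.
Reflexive (axiom T): no — e is not related to itself.
Transitive (axiom 4): yes — every two-step R-path is closed by a direct edge.
Euclidean (axiom 5): no — c R b and c R d, but not b R d.
So F validates K; D would additionally require R to be serial. The strongest is K.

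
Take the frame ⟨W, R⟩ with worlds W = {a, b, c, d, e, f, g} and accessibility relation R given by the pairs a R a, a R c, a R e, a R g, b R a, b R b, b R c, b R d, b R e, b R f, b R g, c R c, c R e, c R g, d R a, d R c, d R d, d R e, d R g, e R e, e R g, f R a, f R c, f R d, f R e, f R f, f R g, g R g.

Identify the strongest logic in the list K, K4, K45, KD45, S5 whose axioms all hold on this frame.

Transitive (axiom 4): yes — every two-step R-path is closed by a direct edge.
Euclidean (axiom 5): no — a R e and a R c, but not e R c.
Serial (axiom D): yes — every world has a successor (e.g. a R a).
Reflexive (axiom T): yes — every world is R-related to itself.
So F validates K, K4; K45 would additionally require R to be Euclidean. The strongest is K4.

K4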